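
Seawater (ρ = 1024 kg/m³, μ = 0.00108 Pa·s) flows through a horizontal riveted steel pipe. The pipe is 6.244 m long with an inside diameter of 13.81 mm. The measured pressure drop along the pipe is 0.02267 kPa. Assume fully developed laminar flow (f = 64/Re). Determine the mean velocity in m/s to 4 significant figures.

For laminar flow, f = 64/Re with Re = ρVD/μ, so Darcy-Weisbach reduces to ΔP = 32μLV/D². Solving for V: V = ΔP·D²/(32μL) = 22.67·(0.01381)²/(32·0.00108·6.244) = 0.02004 m/s.
Check: Re = ρVD/μ = 1024·0.02004·0.01381/0.00108 = 262.3 < 2300, so the laminar assumption holds.

V ≈ 0.02004 m/s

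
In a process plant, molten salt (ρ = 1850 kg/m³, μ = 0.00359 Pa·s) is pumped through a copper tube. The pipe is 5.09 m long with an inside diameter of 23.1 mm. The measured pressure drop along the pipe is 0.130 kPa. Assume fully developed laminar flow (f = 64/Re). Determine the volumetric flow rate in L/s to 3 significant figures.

For laminar flow, f = 64/Re with Re = ρVD/μ, so Darcy-Weisbach reduces to ΔP = 32μLV/D². Solving for V: V = ΔP·D²/(32μL) = 130·(0.0231)²/(32·0.00359·5.09) = 0.1186 m/s.
Check: Re = ρVD/μ = 1850·0.1186·0.0231/0.00359 = 1412 < 2300, so the laminar assumption holds.
Q = V·A = 0.1186·(π/4·0.0231²) = 4.972e-05 m³/s = 0.0497 L/s.

Q ≈ 0.0497 L/s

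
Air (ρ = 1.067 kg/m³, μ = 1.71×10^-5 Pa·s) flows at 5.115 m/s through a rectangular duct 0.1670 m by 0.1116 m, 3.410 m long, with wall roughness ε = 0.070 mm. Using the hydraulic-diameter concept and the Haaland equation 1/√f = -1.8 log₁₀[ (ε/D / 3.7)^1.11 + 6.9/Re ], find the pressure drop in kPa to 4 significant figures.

ΔP ≈ 0.008162 kPa

Hydraulic diameter D_h = 4A/P = 4·(0.167·0.1116)/(2·(0.167+0.1116)) = 0.07455/0.5572 = 0.1338 m.
Re = ρVD_h/μ = 1.067·5.115·0.1338/1.71e-05 = 4.27e+04.
ε/D_h = 7e-05/0.1338 = 0.000523; Haaland gives 1/√f = -1.8 log₁₀[5.33e-05+0.000162] = 6.602, so f = 0.02294.
ΔP = f(L/D_h)(ρV²/2) = 0.02294·3.41/0.1338·13.96 = 8.162 Pa.
ΔP = 0.008162 kPa.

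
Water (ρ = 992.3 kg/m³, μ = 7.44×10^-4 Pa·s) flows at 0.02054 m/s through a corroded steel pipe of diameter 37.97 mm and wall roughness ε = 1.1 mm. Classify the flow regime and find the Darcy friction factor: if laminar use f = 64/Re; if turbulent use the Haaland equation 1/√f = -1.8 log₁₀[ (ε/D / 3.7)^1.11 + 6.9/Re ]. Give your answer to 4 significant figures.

Re = ρVD/μ = 992.3·0.02054·0.03797/0.000744 = 1040.
Re < 2300 → laminar, so f = 64/Re = 0.06153 (roughness is irrelevant in laminar flow).

f ≈ 0.06153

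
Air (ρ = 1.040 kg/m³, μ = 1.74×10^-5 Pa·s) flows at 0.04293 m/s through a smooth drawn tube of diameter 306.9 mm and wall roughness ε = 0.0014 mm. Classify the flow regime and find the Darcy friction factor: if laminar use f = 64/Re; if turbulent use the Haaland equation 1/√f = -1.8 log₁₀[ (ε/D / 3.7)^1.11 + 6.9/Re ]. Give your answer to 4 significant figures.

Re = ρVD/μ = 1.04·0.04293·0.3069/1.74e-05 = 787.5.
Re < 2300 → laminar, so f = 64/Re = 0.08127 (roughness is irrelevant in laminar flow).

f ≈ 0.08127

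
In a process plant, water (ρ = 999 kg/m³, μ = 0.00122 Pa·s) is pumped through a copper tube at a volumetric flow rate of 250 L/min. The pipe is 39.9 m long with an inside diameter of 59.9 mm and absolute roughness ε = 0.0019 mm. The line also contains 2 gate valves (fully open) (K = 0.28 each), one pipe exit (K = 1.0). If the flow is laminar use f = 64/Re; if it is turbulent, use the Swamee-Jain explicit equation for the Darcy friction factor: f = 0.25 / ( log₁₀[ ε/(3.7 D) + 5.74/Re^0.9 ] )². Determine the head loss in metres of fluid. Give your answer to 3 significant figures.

Q = 250 L/min = 250/60000 = 0.004167 m³/s.
Cross-sectional area A = πD²/4 = π(0.0599)²/4 = 0.002818 m²; mean velocity V = Q/A = 0.004167/0.002818 = 1.479 m/s.
Reynolds number Re = ρVD/μ = 999 · 1.479 · 0.0599 / 0.00122 = 7.252e+04.
Re > 4000 → turbulent. Relative roughness ε/D = 1.9e-06/0.0599 = 3.17e-05. Swamee-Jain: f = 0.25/(log₁₀[3.17e-05/3.7 + 5.74/7.252e+04^0.9])² = 0.25/(log₁₀[8.57e-06 + 0.000242])² = 0.25/(-3.6)² = 0.01929.
Total minor-loss coefficient ΣK = 2·0.28 + 1·1 = 1.56.
ΔP = [f·L/D + ΣK]·(ρV²/2) = [0.01929·39.9/0.0599 + 1.56]·(999·1.479²/2) = [12.85 + 1.56]·1092 = 1.573e+04 Pa.
Head loss h_f = ΔP/(ρg) = 1.573e+04/(999·9.81) = 1.61 m.

h_f ≈ 1.61 m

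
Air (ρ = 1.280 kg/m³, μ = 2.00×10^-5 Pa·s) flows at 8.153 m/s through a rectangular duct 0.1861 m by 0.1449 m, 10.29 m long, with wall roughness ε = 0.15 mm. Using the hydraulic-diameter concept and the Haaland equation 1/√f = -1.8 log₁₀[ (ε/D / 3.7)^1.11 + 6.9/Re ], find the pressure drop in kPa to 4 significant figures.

ΔP ≈ 0.05921 kPa

Hydraulic diameter D_h = 4A/P = 4·(0.1861·0.1449)/(2·(0.1861+0.1449)) = 0.1079/0.662 = 0.1629 m.
Re = ρVD_h/μ = 1.28·8.153·0.1629/2e-05 = 8.502e+04.
ε/D_h = 0.00015/0.1629 = 0.000921; Haaland gives 1/√f = -1.8 log₁₀[9.99e-05+8.12e-05] = 6.736, so f = 0.02204.
ΔP = f(L/D_h)(ρV²/2) = 0.02204·10.29/0.1629·42.54 = 59.21 Pa.
ΔP = 0.05921 kPa.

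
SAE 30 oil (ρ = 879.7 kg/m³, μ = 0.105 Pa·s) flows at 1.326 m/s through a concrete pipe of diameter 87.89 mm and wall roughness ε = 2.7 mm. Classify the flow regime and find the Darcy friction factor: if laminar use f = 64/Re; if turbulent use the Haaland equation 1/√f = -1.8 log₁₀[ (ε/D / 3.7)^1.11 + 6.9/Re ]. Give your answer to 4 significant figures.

Re = ρVD/μ = 879.7·1.326·0.08789/0.105 = 976.4.
Re < 2300 → laminar, so f = 64/Re = 0.06555 (roughness is irrelevant in laminar flow).

f ≈ 0.06555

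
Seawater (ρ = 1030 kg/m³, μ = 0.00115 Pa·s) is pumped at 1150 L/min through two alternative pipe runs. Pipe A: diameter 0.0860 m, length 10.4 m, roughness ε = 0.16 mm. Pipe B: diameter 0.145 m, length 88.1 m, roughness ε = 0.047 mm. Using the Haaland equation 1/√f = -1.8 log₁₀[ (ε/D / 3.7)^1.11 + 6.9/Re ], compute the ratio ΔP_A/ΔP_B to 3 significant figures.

ΔP_A/ΔP_B ≈ 2.09

Pipe A: V = Q/A = 0.01917/0.005809 = 3.3 m/s; Re = 2.542e+05; ε/D = 0.00186; Haaland → f = 0.02368; ΔP_A = f(L/D)(ρV²/2) = 1.605e+04 Pa.
Pipe B: V = Q/A = 0.01917/0.01651 = 1.161 m/s; Re = 1.507e+05; ε/D = 0.000324; Haaland → f = 0.01825; ΔP_B = f(L/D)(ρV²/2) = 7692 Pa.
ΔP_A/ΔP_B = 1.605e+04/7692 = 2.09.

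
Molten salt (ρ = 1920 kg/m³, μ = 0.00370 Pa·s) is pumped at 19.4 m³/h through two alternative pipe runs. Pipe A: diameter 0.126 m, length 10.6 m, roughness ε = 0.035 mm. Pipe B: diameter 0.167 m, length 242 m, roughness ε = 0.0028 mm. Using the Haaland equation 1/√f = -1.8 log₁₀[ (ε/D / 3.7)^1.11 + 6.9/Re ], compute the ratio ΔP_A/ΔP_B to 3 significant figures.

Pipe A: V = Q/A = 0.005389/0.01247 = 0.4322 m/s; Re = 2.826e+04; ε/D = 0.000278; Haaland → f = 0.02425; ΔP_A = f(L/D)(ρV²/2) = 365.8 Pa.
Pipe B: V = Q/A = 0.005389/0.0219 = 0.246 m/s; Re = 2.132e+04; ε/D = 1.68e-05; Haaland → f = 0.02536; ΔP_B = f(L/D)(ρV²/2) = 2136 Pa.
ΔP_A/ΔP_B = 365.8/2136 = 0.171.

ΔP_A/ΔP_B ≈ 0.171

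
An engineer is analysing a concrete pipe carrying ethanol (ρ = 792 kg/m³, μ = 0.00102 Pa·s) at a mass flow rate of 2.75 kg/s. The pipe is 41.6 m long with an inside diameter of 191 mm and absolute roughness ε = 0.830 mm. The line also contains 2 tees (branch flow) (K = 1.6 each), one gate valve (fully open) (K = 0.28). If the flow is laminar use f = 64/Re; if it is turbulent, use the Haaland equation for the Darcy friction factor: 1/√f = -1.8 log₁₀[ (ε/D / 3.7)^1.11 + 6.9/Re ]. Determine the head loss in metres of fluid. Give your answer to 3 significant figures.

h_f ≈ 0.00810 m

A = πD²/4 = π(0.191)²/4 = 0.02865 m²; mean velocity V = ṁ/(ρA) = 2.75/(792 · 0.02865) = 0.1212 m/s.
Reynolds number Re = ρVD/μ = 792 · 0.1212 · 0.191 / 0.00102 = 1.797e+04.
Re > 4000 → turbulent. Relative roughness ε/D = 0.00083/0.191 = 0.00435. Haaland: 1/√f = -1.8 log₁₀[(0.00435/3.7)^1.11 + 6.9/1.797e+04] = -1.8 log₁₀[0.000559 + 0.000384] = 5.446, so f = 0.03372.
Total minor-loss coefficient ΣK = 2·1.6 + 1·0.28 = 3.48.
ΔP = [f·L/D + ΣK]·(ρV²/2) = [0.03372·41.6/0.191 + 3.48]·(792·0.1212²/2) = [7.344 + 3.48]·5.816 = 62.95 Pa.
Head loss h_f = ΔP/(ρg) = 62.95/(792·9.81) = 0.00810 m.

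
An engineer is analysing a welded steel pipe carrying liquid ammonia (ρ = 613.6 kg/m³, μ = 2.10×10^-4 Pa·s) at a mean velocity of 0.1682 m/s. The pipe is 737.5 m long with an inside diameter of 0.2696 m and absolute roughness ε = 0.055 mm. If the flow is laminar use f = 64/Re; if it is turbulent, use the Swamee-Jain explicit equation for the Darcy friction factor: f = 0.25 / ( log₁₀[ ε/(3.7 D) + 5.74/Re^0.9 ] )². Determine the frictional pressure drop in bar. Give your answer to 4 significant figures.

Reynolds number Re = ρVD/μ = 613.6 · 0.1682 · 0.2696 / 0.00021 = 1.325e+05.
Re > 4000 → turbulent. Relative roughness ε/D = 5.5e-05/0.2696 = 0.000204. Swamee-Jain: f = 0.25/(log₁₀[0.000204/3.7 + 5.74/1.325e+05^0.9])² = 0.25/(log₁₀[5.51e-05 + 0.000141])² = 0.25/(-3.708)² = 0.01819.
Darcy-Weisbach: ΔP = f(L/D)(ρV²/2) = 0.01819·(737.5/0.2696)·(613.6·0.1682²/2) = 0.01819·2736·8.68 = 431.8 Pa.
ΔP = 431.8 Pa = 0.004318 bar.

ΔP ≈ 0.004318 bar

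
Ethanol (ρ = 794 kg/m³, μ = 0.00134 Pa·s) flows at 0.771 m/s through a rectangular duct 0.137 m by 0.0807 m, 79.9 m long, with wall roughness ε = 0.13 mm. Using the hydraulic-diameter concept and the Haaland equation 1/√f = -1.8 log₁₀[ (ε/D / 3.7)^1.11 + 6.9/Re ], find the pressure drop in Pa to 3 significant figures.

Hydraulic diameter D_h = 4A/P = 4·(0.137·0.0807)/(2·(0.137+0.0807)) = 0.04422/0.4354 = 0.1016 m.
Re = ρVD_h/μ = 794·0.771·0.1016/0.00134 = 4.64e+04.
ε/D_h = 0.00013/0.1016 = 0.00128; Haaland gives 1/√f = -1.8 log₁₀[0.000144+0.000149] = 6.361, so f = 0.02472.
ΔP = f(L/D_h)(ρV²/2) = 0.02472·79.9/0.1016·236 = 4589 Pa.

ΔP ≈ 4590 Pa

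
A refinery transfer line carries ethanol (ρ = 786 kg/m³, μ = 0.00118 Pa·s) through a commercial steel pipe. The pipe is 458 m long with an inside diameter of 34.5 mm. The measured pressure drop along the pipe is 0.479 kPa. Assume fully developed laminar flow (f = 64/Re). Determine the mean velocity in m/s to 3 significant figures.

V ≈ 0.0330 m/s

For laminar flow, f = 64/Re with Re = ρVD/μ, so Darcy-Weisbach reduces to ΔP = 32μLV/D². Solving for V: V = ΔP·D²/(32μL) = 479·(0.0345)²/(32·0.00118·458) = 0.03297 m/s.
Check: Re = ρVD/μ = 786·0.03297·0.0345/0.00118 = 757.6 < 2300, so the laminar assumption holds.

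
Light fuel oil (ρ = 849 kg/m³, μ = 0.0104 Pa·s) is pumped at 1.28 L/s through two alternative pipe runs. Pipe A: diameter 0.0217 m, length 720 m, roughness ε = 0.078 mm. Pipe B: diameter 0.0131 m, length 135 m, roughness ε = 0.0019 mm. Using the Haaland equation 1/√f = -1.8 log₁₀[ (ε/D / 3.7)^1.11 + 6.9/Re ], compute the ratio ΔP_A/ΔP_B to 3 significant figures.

Pipe A: V = Q/A = 0.00128/0.0003698 = 3.461 m/s; Re = 6131; ε/D = 0.00359; Haaland → f = 0.03932; ΔP_A = f(L/D)(ρV²/2) = 6.633e+06 Pa.
Pipe B: V = Q/A = 0.00128/0.0001348 = 9.497 m/s; Re = 1.016e+04; ε/D = 0.000145; Haaland → f = 0.03091; ΔP_B = f(L/D)(ρV²/2) = 1.22e+07 Pa.
ΔP_A/ΔP_B = 6.633e+06/1.22e+07 = 0.544.

ΔP_A/ΔP_B ≈ 0.544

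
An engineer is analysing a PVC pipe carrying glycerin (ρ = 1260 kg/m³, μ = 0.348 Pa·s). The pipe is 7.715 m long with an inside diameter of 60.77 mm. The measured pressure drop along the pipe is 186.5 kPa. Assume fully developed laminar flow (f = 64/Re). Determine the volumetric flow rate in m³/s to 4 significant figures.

For laminar flow, f = 64/Re with Re = ρVD/μ, so Darcy-Weisbach reduces to ΔP = 32μLV/D². Solving for V: V = ΔP·D²/(32μL) = 1.865e+05·(0.06077)²/(32·0.348·7.715) = 8.017 m/s.
Check: Re = ρVD/μ = 1260·8.017·0.06077/0.348 = 1764 < 2300, so the laminar assumption holds.
Q = V·A = 8.017·(π/4·0.06077²) = 0.02325 m³/s = 0.02325 m³/s.

Q ≈ 0.02325 m³/s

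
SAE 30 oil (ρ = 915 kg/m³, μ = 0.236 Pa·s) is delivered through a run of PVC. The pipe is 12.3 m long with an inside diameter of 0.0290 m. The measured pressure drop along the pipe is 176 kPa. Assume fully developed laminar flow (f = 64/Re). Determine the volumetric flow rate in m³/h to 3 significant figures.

Q ≈ 3.79 m³/h

For laminar flow, f = 64/Re with Re = ρVD/μ, so Darcy-Weisbach reduces to ΔP = 32μLV/D². Solving for V: V = ΔP·D²/(32μL) = 1.76e+05·(0.029)²/(32·0.236·12.3) = 1.593 m/s.
Check: Re = ρVD/μ = 915·1.593·0.029/0.236 = 179.2 < 2300, so the laminar assumption holds.
Q = V·A = 1.593·(π/4·0.029²) = 0.001053 m³/s = 3.79 m³/h.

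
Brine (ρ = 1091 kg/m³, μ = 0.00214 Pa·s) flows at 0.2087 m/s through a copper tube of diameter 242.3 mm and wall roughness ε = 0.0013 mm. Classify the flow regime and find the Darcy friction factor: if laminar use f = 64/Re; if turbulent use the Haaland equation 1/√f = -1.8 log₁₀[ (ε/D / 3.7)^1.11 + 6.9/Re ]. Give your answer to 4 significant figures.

f ≈ 0.02419

Re = ρVD/μ = 1091·0.2087·0.2423/0.00214 = 2.578e+04.
Re > 4000 → turbulent. ε/D = 1.3e-06/0.2423 = 5.37e-06; Haaland: 1/√f = -1.8 log₁₀[3.3e-07 + 0.000268] = 6.429, so f = 0.02419.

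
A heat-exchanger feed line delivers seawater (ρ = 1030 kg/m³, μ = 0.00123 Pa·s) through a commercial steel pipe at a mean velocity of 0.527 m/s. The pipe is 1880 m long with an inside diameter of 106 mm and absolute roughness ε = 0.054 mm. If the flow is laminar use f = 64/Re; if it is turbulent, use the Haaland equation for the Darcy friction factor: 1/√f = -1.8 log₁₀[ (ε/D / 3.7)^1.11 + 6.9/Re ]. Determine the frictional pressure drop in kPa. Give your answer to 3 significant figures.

ΔP ≈ 57.2 kPa

Reynolds number Re = ρVD/μ = 1030 · 0.527 · 0.106 / 0.00123 = 4.678e+04.
Re > 4000 → turbulent. Relative roughness ε/D = 5.4e-05/0.106 = 0.000509. Haaland: 1/√f = -1.8 log₁₀[(0.000509/3.7)^1.11 + 6.9/4.678e+04] = -1.8 log₁₀[5.18e-05 + 0.000148] = 6.661, so f = 0.02254.
Darcy-Weisbach: ΔP = f(L/D)(ρV²/2) = 0.02254·(1880/0.106)·(1030·0.527²/2) = 0.02254·1.774e+04·143 = 5.718e+04 Pa.
ΔP = 5.718e+04 Pa = 57.2 kPa.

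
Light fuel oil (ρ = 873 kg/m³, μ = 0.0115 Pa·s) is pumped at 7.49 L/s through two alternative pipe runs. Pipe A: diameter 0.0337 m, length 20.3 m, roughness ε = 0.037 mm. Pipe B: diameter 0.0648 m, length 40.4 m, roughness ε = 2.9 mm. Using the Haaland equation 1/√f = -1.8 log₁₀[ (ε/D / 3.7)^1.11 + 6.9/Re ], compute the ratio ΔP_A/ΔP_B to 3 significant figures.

ΔP_A/ΔP_B ≈ 5.15

Pipe A: V = Q/A = 0.00749/0.000892 = 8.397 m/s; Re = 2.148e+04; ε/D = 0.0011; Haaland → f = 0.02744; ΔP_A = f(L/D)(ρV²/2) = 5.087e+05 Pa.
Pipe B: V = Q/A = 0.00749/0.003298 = 2.271 m/s; Re = 1.117e+04; ε/D = 0.0448; Haaland → f = 0.07041; ΔP_B = f(L/D)(ρV²/2) = 9.884e+04 Pa.
ΔP_A/ΔP_B = 5.087e+05/9.884e+04 = 5.15.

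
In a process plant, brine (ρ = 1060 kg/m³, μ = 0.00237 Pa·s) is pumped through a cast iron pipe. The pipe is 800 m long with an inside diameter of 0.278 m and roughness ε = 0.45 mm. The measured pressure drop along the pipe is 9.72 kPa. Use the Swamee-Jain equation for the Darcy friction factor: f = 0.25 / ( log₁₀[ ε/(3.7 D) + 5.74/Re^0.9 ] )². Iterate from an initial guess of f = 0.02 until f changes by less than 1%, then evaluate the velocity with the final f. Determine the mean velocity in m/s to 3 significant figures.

V ≈ 0.502 m/s

Rearranging Darcy-Weisbach: V = √(2·ΔP·D/(f·L·ρ)). With ε/D = 0.00045/0.278 = 0.00162, iterate starting from f = 0.02:
  f = 0.02 → V = √(2·9720·0.278/(0.02·800·1060)) = 0.5645 m/s; Re = ρVD/μ = 7.019e+04; f → 0.02499
  f = 0.02499 → V = 0.505 m/s; Re = 6.279e+04; f → 0.02525
  f = 0.02525 → V = 0.5024 m/s; Re = 6.247e+04; f → 0.02526
Converged (Δf/f < 1%). With the final f = 0.02526: V = √(2·9720·0.278/(0.02526·800·1060)) = 0.5023 m/s.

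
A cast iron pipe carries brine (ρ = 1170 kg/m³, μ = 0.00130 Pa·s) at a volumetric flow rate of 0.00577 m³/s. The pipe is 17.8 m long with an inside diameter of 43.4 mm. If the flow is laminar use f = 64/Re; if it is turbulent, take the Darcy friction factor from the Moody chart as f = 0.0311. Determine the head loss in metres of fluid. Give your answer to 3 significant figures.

Cross-sectional area A = πD²/4 = π(0.0434)²/4 = 0.001479 m²; mean velocity V = Q/A = 0.00577/0.001479 = 3.9 m/s.
Reynolds number Re = ρVD/μ = 1170 · 3.9 · 0.0434 / 0.0013 = 1.523e+05.
Re > 4000 → turbulent; use the Moody-chart value f = 0.0311.
Darcy-Weisbach: ΔP = f(L/D)(ρV²/2) = 0.0311·(17.8/0.0434)·(1170·3.9²/2) = 0.0311·410.1·8900 = 1.135e+05 Pa.
Head loss h_f = ΔP/(ρg) = 1.135e+05/(1170·9.81) = 9.89 m.

h_f ≈ 9.89 m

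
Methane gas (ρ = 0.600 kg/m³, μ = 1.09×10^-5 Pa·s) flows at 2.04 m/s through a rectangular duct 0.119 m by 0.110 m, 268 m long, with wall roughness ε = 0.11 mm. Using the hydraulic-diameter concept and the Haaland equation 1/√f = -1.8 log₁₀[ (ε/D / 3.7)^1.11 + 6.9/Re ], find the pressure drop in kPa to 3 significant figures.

Hydraulic diameter D_h = 4A/P = 4·(0.119·0.11)/(2·(0.119+0.11)) = 0.05236/0.458 = 0.1143 m.
Re = ρVD_h/μ = 0.6·2.04·0.1143/1.09e-05 = 1.284e+04.
ε/D_h = 0.00011/0.1143 = 0.000962; Haaland gives 1/√f = -1.8 log₁₀[0.000105+0.000537] = 5.746, so f = 0.03029.
ΔP = f(L/D_h)(ρV²/2) = 0.03029·268/0.1143·1.248 = 88.64 Pa.
ΔP = 0.0886 kPa.

ΔP ≈ 0.0886 kPa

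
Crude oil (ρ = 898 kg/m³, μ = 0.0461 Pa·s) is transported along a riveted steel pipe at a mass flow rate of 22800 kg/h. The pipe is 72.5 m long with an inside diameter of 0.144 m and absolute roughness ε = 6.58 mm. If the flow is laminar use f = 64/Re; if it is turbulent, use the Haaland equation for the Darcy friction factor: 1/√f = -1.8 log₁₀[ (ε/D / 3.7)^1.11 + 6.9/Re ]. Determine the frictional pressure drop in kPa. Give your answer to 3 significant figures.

ṁ = 22800 kg/h = 22800/3600 = 6.333 kg/s.
A = πD²/4 = π(0.144)²/4 = 0.01629 m²; mean velocity V = ṁ/(ρA) = 6.333/(898 · 0.01629) = 0.4331 m/s.
Reynolds number Re = ρVD/μ = 898 · 0.4331 · 0.144 / 0.0461 = 1215.
Re < 2300 → laminar flow, so f = 64/Re = 64/1215 = 0.05269 (the turbulent correlation is not needed).
Darcy-Weisbach: ΔP = f(L/D)(ρV²/2) = 0.05269·(72.5/0.144)·(898·0.4331²/2) = 0.05269·503.5·84.2 = 2234 Pa.
ΔP = 2234 Pa = 2.23 kPa.

ΔP ≈ 2.23 kPa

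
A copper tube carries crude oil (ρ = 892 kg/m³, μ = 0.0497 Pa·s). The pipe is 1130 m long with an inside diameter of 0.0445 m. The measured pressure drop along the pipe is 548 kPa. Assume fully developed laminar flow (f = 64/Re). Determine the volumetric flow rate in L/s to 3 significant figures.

Q ≈ 0.939 L/s

For laminar flow, f = 64/Re with Re = ρVD/μ, so Darcy-Weisbach reduces to ΔP = 32μLV/D². Solving for V: V = ΔP·D²/(32μL) = 5.48e+05·(0.0445)²/(32·0.0497·1130) = 0.6038 m/s.
Check: Re = ρVD/μ = 892·0.6038·0.0445/0.0497 = 482.3 < 2300, so the laminar assumption holds.
Q = V·A = 0.6038·(π/4·0.0445²) = 0.0009391 m³/s = 0.939 L/s.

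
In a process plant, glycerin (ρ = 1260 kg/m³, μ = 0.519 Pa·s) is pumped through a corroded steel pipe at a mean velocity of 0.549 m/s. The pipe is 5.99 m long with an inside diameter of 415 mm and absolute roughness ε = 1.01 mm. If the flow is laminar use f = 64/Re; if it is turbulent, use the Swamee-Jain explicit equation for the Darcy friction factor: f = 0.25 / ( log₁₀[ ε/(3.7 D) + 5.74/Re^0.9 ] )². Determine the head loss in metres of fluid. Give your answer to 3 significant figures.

Reynolds number Re = ρVD/μ = 1260 · 0.549 · 0.415 / 0.519 = 553.1.
Re < 2300 → laminar flow, so f = 64/Re = 64/553.1 = 0.1157 (the turbulent correlation is not needed).
Darcy-Weisbach: ΔP = f(L/D)(ρV²/2) = 0.1157·(5.99/0.415)·(1260·0.549²/2) = 0.1157·14.43·189.9 = 317.1 Pa.
Head loss h_f = ΔP/(ρg) = 317.1/(1260·9.81) = 0.0257 m.

h_f ≈ 0.0257 m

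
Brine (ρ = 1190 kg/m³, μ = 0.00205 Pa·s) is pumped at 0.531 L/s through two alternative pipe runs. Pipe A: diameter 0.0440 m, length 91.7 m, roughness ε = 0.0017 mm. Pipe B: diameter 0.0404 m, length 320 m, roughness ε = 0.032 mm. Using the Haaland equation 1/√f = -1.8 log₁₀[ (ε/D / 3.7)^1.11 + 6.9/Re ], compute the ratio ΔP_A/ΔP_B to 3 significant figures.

Pipe A: V = Q/A = 0.000531/0.001521 = 0.3492 m/s; Re = 8920; ε/D = 3.86e-05; Haaland → f = 0.03191; ΔP_A = f(L/D)(ρV²/2) = 4826 Pa.
Pipe B: V = Q/A = 0.000531/0.001282 = 0.4142 m/s; Re = 9714; ε/D = 0.000792; Haaland → f = 0.03212; ΔP_B = f(L/D)(ρV²/2) = 2.598e+04 Pa.
ΔP_A/ΔP_B = 4826/2.598e+04 = 0.186.

ΔP_A/ΔP_B ≈ 0.186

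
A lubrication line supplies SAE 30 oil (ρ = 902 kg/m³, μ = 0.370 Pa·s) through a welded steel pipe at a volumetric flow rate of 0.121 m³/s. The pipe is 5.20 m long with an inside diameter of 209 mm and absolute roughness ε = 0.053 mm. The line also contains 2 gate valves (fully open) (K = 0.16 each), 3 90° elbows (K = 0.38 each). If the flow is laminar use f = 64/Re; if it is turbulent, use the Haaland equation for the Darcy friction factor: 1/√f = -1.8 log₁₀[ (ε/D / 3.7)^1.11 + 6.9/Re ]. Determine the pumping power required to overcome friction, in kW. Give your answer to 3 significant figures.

Cross-sectional area A = πD²/4 = π(0.209)²/4 = 0.03431 m²; mean velocity V = Q/A = 0.121/0.03431 = 3.527 m/s.
Reynolds number Re = ρVD/μ = 902 · 3.527 · 0.209 / 0.37 = 1797.
Re < 2300 → laminar flow, so f = 64/Re = 64/1797 = 0.03561 (the turbulent correlation is not needed).
Total minor-loss coefficient ΣK = 2·0.16 + 3·0.38 = 1.46.
ΔP = [f·L/D + ΣK]·(ρV²/2) = [0.03561·5.2/0.209 + 1.46]·(902·3.527²/2) = [0.8861 + 1.46]·5610 = 1.316e+04 Pa.
Pumping power P = QΔP = 0.121·1.316e+04 = 1593 W = 1.59 kW.

P ≈ 1.59 kW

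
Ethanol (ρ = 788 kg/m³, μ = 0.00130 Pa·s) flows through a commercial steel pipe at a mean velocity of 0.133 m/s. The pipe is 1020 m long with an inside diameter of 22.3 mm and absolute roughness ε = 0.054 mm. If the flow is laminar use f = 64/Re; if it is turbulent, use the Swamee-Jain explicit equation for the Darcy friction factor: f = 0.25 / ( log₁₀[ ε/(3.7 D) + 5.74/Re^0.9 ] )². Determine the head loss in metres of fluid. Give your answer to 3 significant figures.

h_f ≈ 1.47 m

Reynolds number Re = ρVD/μ = 788 · 0.133 · 0.0223 / 0.0013 = 1798.
Re < 2300 → laminar flow, so f = 64/Re = 64/1798 = 0.0356 (the turbulent correlation is not needed).
Darcy-Weisbach: ΔP = f(L/D)(ρV²/2) = 0.0356·(1020/0.0223)·(788·0.133²/2) = 0.0356·4.574e+04·6.969 = 1.135e+04 Pa.
Head loss h_f = ΔP/(ρg) = 1.135e+04/(788·9.81) = 1.47 m.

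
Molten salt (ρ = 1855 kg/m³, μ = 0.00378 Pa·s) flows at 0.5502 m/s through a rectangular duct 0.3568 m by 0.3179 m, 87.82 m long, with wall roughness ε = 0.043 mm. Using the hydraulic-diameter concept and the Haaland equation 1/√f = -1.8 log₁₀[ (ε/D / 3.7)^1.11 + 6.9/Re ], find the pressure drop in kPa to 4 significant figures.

Hydraulic diameter D_h = 4A/P = 4·(0.3568·0.3179)/(2·(0.3568+0.3179)) = 0.4537/1.349 = 0.3362 m.
Re = ρVD_h/μ = 1855·0.5502·0.3362/0.00378 = 9.078e+04.
ε/D_h = 4.3e-05/0.3362 = 0.000128; Haaland gives 1/√f = -1.8 log₁₀[1.12e-05+7.6e-05] = 7.307, so f = 0.01873.
ΔP = f(L/D_h)(ρV²/2) = 0.01873·87.82/0.3362·280.8 = 1373 Pa.
ΔP = 1.373 kPa.

ΔP ≈ 1.373 kPa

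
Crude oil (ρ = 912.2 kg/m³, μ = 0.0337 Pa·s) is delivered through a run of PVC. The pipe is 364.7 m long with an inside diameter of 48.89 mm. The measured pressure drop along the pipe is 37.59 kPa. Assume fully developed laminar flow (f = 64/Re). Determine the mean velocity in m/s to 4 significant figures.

V ≈ 0.2285 m/s

For laminar flow, f = 64/Re with Re = ρVD/μ, so Darcy-Weisbach reduces to ΔP = 32μLV/D². Solving for V: V = ΔP·D²/(32μL) = 3.759e+04·(0.04889)²/(32·0.0337·364.7) = 0.2285 m/s.
Check: Re = ρVD/μ = 912.2·0.2285·0.04889/0.0337 = 302.3 < 2300, so the laminar assumption holds.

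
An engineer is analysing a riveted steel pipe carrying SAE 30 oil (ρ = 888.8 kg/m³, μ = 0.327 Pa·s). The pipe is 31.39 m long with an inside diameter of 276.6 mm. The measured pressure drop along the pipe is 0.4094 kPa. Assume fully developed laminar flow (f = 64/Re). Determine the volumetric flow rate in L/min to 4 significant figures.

Q ≈ 343.8 L/min

For laminar flow, f = 64/Re with Re = ρVD/μ, so Darcy-Weisbach reduces to ΔP = 32μLV/D². Solving for V: V = ΔP·D²/(32μL) = 409.4·(0.2766)²/(32·0.327·31.39) = 0.09536 m/s.
Check: Re = ρVD/μ = 888.8·0.09536·0.2766/0.327 = 71.69 < 2300, so the laminar assumption holds.
Q = V·A = 0.09536·(π/4·0.2766²) = 0.00573 m³/s = 343.8 L/min.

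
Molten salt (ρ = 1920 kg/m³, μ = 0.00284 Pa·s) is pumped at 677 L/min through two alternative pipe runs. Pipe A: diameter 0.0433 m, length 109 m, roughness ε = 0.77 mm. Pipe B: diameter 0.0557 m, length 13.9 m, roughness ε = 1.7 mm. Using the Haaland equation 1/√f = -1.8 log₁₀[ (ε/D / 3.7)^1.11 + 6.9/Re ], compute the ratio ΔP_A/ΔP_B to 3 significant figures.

ΔP_A/ΔP_B ≈ 22.3

Pipe A: V = Q/A = 0.01128/0.001473 = 7.663 m/s; Re = 2.243e+05; ε/D = 0.0178; Haaland → f = 0.04679; ΔP_A = f(L/D)(ρV²/2) = 6.64e+06 Pa.
Pipe B: V = Q/A = 0.01128/0.002437 = 4.631 m/s; Re = 1.744e+05; ε/D = 0.0305; Haaland → f = 0.05788; ΔP_B = f(L/D)(ρV²/2) = 2.973e+05 Pa.
ΔP_A/ΔP_B = 6.64e+06/2.973e+05 = 22.3.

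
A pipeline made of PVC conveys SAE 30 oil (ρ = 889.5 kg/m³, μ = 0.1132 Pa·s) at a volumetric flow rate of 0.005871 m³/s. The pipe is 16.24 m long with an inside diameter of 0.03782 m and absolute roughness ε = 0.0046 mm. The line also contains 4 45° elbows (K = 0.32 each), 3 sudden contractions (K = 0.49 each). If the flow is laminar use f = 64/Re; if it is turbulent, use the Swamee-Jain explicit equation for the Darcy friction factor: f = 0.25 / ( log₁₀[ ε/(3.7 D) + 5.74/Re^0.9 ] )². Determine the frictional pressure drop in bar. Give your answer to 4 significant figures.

ΔP ≈ 2.483 bar

Cross-sectional area A = πD²/4 = π(0.03782)²/4 = 0.001123 m²; mean velocity V = Q/A = 0.005871/0.001123 = 5.226 m/s.
Reynolds number Re = ρVD/μ = 889.5 · 5.226 · 0.03782 / 0.113 = 1553.
Re < 2300 → laminar flow, so f = 64/Re = 64/1553 = 0.04121 (the turbulent correlation is not needed).
Total minor-loss coefficient ΣK = 4·0.32 + 3·0.49 = 2.75.
ΔP = [f·L/D + ΣK]·(ρV²/2) = [0.04121·16.24/0.03782 + 2.75]·(889.5·5.226²/2) = [17.69 + 2.75]·1.215e+04 = 2.483e+05 Pa.
ΔP = 2.483e+05 Pa = 2.483 bar.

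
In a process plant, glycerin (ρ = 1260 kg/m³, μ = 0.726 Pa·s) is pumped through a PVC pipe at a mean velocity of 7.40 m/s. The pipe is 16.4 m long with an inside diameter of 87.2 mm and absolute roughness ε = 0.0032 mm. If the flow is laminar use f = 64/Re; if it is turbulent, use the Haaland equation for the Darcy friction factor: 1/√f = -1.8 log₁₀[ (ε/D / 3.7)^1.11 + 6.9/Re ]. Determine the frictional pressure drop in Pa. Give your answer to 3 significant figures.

Reynolds number Re = ρVD/μ = 1260 · 7.4 · 0.0872 / 0.726 = 1120.
Re < 2300 → laminar flow, so f = 64/Re = 64/1120 = 0.05715 (the turbulent correlation is not needed).
Darcy-Weisbach: ΔP = f(L/D)(ρV²/2) = 0.05715·(16.4/0.0872)·(1260·7.4²/2) = 0.05715·188.1·3.45e+04 = 3.708e+05 Pa.

ΔP ≈ 371000 Pa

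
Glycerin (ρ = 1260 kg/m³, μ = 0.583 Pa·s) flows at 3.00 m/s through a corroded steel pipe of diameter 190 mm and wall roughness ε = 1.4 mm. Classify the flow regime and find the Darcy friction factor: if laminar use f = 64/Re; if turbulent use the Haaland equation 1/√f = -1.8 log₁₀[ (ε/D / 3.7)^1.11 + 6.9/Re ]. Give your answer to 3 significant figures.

f ≈ 0.0520

Re = ρVD/μ = 1260·3·0.19/0.583 = 1232.
Re < 2300 → laminar, so f = 64/Re = 0.05195 (roughness is irrelevant in laminar flow).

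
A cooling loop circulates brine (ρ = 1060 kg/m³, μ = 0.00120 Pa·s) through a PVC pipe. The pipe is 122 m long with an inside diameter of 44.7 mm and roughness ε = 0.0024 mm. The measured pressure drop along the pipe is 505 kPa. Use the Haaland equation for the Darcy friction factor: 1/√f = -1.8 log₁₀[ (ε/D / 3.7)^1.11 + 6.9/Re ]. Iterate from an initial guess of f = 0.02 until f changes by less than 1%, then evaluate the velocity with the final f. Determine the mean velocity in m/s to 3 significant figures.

Rearranging Darcy-Weisbach: V = √(2·ΔP·D/(f·L·ρ)). With ε/D = 2.4e-06/0.0447 = 5.37e-05, iterate starting from f = 0.02:
  f = 0.02 → V = √(2·5.05e+05·0.0447/(0.02·122·1060)) = 4.178 m/s; Re = ρVD/μ = 1.65e+05; f → 0.01641
  f = 0.01641 → V = 4.612 m/s; Re = 1.821e+05; f → 0.01612
  f = 0.01612 → V = 4.653 m/s; Re = 1.837e+05; f → 0.0161
Converged (Δf/f < 1%). With the final f = 0.0161: V = √(2·5.05e+05·0.0447/(0.0161·122·1060)) = 4.657 m/s.

V ≈ 4.66 m/s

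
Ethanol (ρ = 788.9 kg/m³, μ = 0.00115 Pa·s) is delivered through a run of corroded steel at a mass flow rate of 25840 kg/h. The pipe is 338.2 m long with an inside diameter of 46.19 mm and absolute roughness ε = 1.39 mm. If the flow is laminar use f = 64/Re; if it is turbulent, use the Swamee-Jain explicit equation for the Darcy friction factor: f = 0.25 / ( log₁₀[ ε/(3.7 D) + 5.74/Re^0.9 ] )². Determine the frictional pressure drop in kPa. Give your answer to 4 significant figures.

ṁ = 25840 kg/h = 25840/3600 = 7.178 kg/s.
A = πD²/4 = π(0.04619)²/4 = 0.001676 m²; mean velocity V = ṁ/(ρA) = 7.178/(788.9 · 0.001676) = 5.43 m/s.
Reynolds number Re = ρVD/μ = 788.9 · 5.43 · 0.04619 / 0.00115 = 1.72e+05.
Re > 4000 → turbulent. Relative roughness ε/D = 0.00139/0.04619 = 0.0301. Swamee-Jain: f = 0.25/(log₁₀[0.0301/3.7 + 5.74/1.72e+05^0.9])² = 0.25/(log₁₀[0.00813 + 0.000111])² = 0.25/(-2.084)² = 0.05757.
Darcy-Weisbach: ΔP = f(L/D)(ρV²/2) = 0.05757·(338.2/0.04619)·(788.9·5.43²/2) = 0.05757·7322·1.163e+04 = 4.902e+06 Pa.
ΔP = 4.902e+06 Pa = 4902 kPa.

ΔP ≈ 4902 kPa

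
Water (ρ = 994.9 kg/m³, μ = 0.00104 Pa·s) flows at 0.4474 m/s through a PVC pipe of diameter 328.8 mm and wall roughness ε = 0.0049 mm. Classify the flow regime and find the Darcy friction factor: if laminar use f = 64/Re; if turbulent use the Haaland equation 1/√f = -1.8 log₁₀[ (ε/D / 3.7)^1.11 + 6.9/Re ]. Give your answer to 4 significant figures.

Re = ρVD/μ = 994.9·0.4474·0.3288/0.00104 = 1.407e+05.
Re > 4000 → turbulent. ε/D = 4.9e-06/0.3288 = 1.49e-05; Haaland: 1/√f = -1.8 log₁₀[1.03e-06 + 4.9e-05] = 7.741, so f = 0.01669.

f ≈ 0.01669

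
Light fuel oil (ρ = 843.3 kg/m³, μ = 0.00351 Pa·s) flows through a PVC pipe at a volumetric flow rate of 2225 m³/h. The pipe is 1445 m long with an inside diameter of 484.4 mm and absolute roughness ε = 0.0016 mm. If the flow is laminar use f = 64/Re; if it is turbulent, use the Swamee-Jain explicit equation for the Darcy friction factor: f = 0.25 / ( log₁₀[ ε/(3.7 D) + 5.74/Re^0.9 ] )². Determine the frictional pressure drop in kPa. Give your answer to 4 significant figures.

Q = 2225 m³/h = 2225/3600 = 0.6181 m³/s.
Cross-sectional area A = πD²/4 = π(0.4844)²/4 = 0.1843 m²; mean velocity V = Q/A = 0.6181/0.1843 = 3.354 m/s.
Reynolds number Re = ρVD/μ = 843.3 · 3.354 · 0.4844 / 0.00351 = 3.903e+05.
Re > 4000 → turbulent. Relative roughness ε/D = 1.6e-06/0.4844 = 3.3e-06. Swamee-Jain: f = 0.25/(log₁₀[3.3e-06/3.7 + 5.74/3.903e+05^0.9])² = 0.25/(log₁₀[8.93e-07 + 5.33e-05])² = 0.25/(-4.266)² = 0.01374.
Darcy-Weisbach: ΔP = f(L/D)(ρV²/2) = 0.01374·(1445/0.4844)·(843.3·3.354²/2) = 0.01374·2983·4743 = 1.943e+05 Pa.
ΔP = 1.943e+05 Pa = 194.3 kPa.

ΔP ≈ 194.3 kPa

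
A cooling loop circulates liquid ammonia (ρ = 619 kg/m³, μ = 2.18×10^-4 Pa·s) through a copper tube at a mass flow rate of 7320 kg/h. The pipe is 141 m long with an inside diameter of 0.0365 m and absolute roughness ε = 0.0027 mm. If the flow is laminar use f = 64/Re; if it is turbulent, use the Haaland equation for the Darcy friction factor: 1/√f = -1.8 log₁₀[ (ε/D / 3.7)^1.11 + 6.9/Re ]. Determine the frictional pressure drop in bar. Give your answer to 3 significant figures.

ṁ = 7320 kg/h = 7320/3600 = 2.033 kg/s.
A = πD²/4 = π(0.0365)²/4 = 0.001046 m²; mean velocity V = ṁ/(ρA) = 2.033/(619 · 0.001046) = 3.139 m/s.
Reynolds number Re = ρVD/μ = 619 · 3.139 · 0.0365 / 0.000218 = 3.254e+05.
Re > 4000 → turbulent. Relative roughness ε/D = 2.7e-06/0.0365 = 7.4e-05. Haaland: 1/√f = -1.8 log₁₀[(7.4e-05/3.7)^1.11 + 6.9/3.254e+05] = -1.8 log₁₀[6.08e-06 + 2.12e-05] = 8.215, so f = 0.01482.
Darcy-Weisbach: ΔP = f(L/D)(ρV²/2) = 0.01482·(141/0.0365)·(619·3.139²/2) = 0.01482·3863·3050 = 1.746e+05 Pa.
ΔP = 1.746e+05 Pa = 1.75 bar.

ΔP ≈ 1.75 bar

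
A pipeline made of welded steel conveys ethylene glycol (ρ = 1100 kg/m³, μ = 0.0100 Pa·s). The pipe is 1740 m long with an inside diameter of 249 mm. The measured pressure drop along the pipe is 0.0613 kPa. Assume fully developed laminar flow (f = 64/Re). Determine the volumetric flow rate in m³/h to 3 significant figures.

For laminar flow, f = 64/Re with Re = ρVD/μ, so Darcy-Weisbach reduces to ΔP = 32μLV/D². Solving for V: V = ΔP·D²/(32μL) = 61.3·(0.249)²/(32·0.01·1740) = 0.006826 m/s.
Check: Re = ρVD/μ = 1100·0.006826·0.249/0.01 = 187 < 2300, so the laminar assumption holds.
Q = V·A = 0.006826·(π/4·0.249²) = 0.0003324 m³/s = 1.20 m³/h.

Q ≈ 1.20 m³/h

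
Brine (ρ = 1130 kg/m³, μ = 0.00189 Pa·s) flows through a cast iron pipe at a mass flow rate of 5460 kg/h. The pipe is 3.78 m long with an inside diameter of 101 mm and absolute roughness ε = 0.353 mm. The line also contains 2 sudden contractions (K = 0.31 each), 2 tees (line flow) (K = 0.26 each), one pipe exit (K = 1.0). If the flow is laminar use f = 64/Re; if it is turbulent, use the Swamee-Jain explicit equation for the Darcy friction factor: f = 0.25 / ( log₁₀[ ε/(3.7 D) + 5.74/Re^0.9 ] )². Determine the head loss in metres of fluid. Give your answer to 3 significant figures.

ṁ = 5460 kg/h = 5460/3600 = 1.517 kg/s.
A = πD²/4 = π(0.101)²/4 = 0.008012 m²; mean velocity V = ṁ/(ρA) = 1.517/(1130 · 0.008012) = 0.1675 m/s.
Reynolds number Re = ρVD/μ = 1130 · 0.1675 · 0.101 / 0.00189 = 1.012e+04.
Re > 4000 → turbulent. Relative roughness ε/D = 0.000353/0.101 = 0.0035. Swamee-Jain: f = 0.25/(log₁₀[0.0035/3.7 + 5.74/1.012e+04^0.9])² = 0.25/(log₁₀[0.000945 + 0.00143])² = 0.25/(-2.625)² = 0.03628.
Total minor-loss coefficient ΣK = 2·0.31 + 2·0.26 + 1·1 = 2.14.
ΔP = [f·L/D + ΣK]·(ρV²/2) = [0.03628·3.78/0.101 + 2.14]·(1130·0.1675²/2) = [1.358 + 2.14]·15.86 = 55.46 Pa.
Head loss h_f = ΔP/(ρg) = 55.46/(1130·9.81) = 0.00500 m.

h_f ≈ 0.00500 m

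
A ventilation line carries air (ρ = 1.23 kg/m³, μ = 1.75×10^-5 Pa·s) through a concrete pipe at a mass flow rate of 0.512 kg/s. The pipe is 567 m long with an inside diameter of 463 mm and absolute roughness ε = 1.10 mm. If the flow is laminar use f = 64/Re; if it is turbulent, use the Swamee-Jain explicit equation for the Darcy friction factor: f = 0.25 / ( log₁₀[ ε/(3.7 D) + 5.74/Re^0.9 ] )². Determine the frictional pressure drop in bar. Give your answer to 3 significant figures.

A = πD²/4 = π(0.463)²/4 = 0.1684 m²; mean velocity V = ṁ/(ρA) = 0.512/(1.23 · 0.1684) = 2.472 m/s.
Reynolds number Re = ρVD/μ = 1.23 · 2.472 · 0.463 / 1.75e-05 = 8.046e+04.
Re > 4000 → turbulent. Relative roughness ε/D = 0.0011/0.463 = 0.00238. Swamee-Jain: f = 0.25/(log₁₀[0.00238/3.7 + 5.74/8.046e+04^0.9])² = 0.25/(log₁₀[0.000642 + 0.000221])² = 0.25/(-3.064)² = 0.02663.
Darcy-Weisbach: ΔP = f(L/D)(ρV²/2) = 0.02663·(567/0.463)·(1.23·2.472²/2) = 0.02663·1225·3.759 = 122.6 Pa.
ΔP = 122.6 Pa = 0.00123 bar.

ΔP ≈ 0.00123 bar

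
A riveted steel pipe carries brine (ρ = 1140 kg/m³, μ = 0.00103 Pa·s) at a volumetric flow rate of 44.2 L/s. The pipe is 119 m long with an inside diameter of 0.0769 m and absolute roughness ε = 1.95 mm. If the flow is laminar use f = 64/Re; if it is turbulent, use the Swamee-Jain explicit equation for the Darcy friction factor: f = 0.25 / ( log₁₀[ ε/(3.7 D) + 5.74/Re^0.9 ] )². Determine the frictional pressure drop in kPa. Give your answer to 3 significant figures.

ΔP ≈ 4270 kPa

Q = 44.2 L/s = 44.2/1000 = 0.0442 m³/s.
Cross-sectional area A = πD²/4 = π(0.0769)²/4 = 0.004645 m²; mean velocity V = Q/A = 0.0442/0.004645 = 9.517 m/s.
Reynolds number Re = ρVD/μ = 1140 · 9.517 · 0.0769 / 0.00103 = 8.1e+05.
Re > 4000 → turbulent. Relative roughness ε/D = 0.00195/0.0769 = 0.0254. Swamee-Jain: f = 0.25/(log₁₀[0.0254/3.7 + 5.74/8.1e+05^0.9])² = 0.25/(log₁₀[0.00685 + 2.76e-05])² = 0.25/(-2.162)² = 0.05347.
Darcy-Weisbach: ΔP = f(L/D)(ρV²/2) = 0.05347·(119/0.0769)·(1140·9.517²/2) = 0.05347·1547·5.162e+04 = 4.271e+06 Pa.
ΔP = 4.271e+06 Pa = 4270 kPa.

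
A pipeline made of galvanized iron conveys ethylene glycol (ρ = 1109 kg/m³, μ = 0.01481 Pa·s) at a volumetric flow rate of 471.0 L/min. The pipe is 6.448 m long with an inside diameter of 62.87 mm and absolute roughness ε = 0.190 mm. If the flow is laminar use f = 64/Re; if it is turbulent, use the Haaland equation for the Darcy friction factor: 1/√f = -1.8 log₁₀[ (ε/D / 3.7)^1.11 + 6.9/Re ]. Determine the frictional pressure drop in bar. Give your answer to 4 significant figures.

ΔP ≈ 0.1230 bar

Q = 471.0 L/min = 471.0/60000 = 0.00785 m³/s.
Cross-sectional area A = πD²/4 = π(0.06287)²/4 = 0.003104 m²; mean velocity V = Q/A = 0.00785/0.003104 = 2.529 m/s.
Reynolds number Re = ρVD/μ = 1109 · 2.529 · 0.06287 / 0.0148 = 1.19e+04.
Re > 4000 → turbulent. Relative roughness ε/D = 0.00019/0.06287 = 0.00302. Haaland: 1/√f = -1.8 log₁₀[(0.00302/3.7)^1.11 + 6.9/1.19e+04] = -1.8 log₁₀[0.000374 + 0.00058] = 5.437, so f = 0.03382.
Darcy-Weisbach: ΔP = f(L/D)(ρV²/2) = 0.03382·(6.448/0.06287)·(1109·2.529²/2) = 0.03382·102.6·3546 = 1.23e+04 Pa.
ΔP = 1.23e+04 Pa = 0.1230 bar.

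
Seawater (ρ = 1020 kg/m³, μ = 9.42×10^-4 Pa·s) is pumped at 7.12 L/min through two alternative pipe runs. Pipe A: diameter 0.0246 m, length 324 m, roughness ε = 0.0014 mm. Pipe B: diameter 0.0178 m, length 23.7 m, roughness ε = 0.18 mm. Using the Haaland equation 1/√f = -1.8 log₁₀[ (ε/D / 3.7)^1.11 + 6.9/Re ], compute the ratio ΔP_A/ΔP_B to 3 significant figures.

ΔP_A/ΔP_B ≈ 2.16

Pipe A: V = Q/A = 0.0001187/0.0004753 = 0.2497 m/s; Re = 6650; ε/D = 5.69e-05; Haaland → f = 0.03471; ΔP_A = f(L/D)(ρV²/2) = 1.453e+04 Pa.
Pipe B: V = Q/A = 0.0001187/0.0002488 = 0.4769 m/s; Re = 9191; ε/D = 0.0101; Haaland → f = 0.04356; ΔP_B = f(L/D)(ρV²/2) = 6727 Pa.
ΔP_A/ΔP_B = 1.453e+04/6727 = 2.16.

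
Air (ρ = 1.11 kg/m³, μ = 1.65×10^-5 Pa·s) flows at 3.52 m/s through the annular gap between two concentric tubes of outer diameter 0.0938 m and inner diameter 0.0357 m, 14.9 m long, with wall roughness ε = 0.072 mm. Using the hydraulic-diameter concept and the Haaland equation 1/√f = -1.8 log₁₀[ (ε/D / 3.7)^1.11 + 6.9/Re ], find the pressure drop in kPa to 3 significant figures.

ΔP ≈ 0.0534 kPa

Hydraulic diameter D_h = 4A/P = D_o - D_i = 0.0938 - 0.0357 = 0.0581 m.
Re = ρVD_h/μ = 1.11·3.52·0.0581/1.65e-05 = 1.376e+04.
ε/D_h = 7.2e-05/0.0581 = 0.00124; Haaland gives 1/√f = -1.8 log₁₀[0.000139+0.000502] = 5.748, so f = 0.03026.
ΔP = f(L/D_h)(ρV²/2) = 0.03026·14.9/0.0581·6.877 = 53.37 Pa.
ΔP = 0.0534 kPa.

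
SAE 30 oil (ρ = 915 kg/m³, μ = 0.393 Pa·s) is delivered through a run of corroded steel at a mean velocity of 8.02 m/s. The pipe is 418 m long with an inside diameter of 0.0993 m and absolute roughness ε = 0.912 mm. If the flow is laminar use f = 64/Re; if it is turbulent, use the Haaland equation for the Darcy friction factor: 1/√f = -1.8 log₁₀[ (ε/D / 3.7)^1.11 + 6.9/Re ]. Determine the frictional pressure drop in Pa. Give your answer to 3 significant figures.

ΔP ≈ 4.28×10^6 Pa

Reynolds number Re = ρVD/μ = 915 · 8.02 · 0.0993 / 0.393 = 1854.
Re < 2300 → laminar flow, so f = 64/Re = 64/1854 = 0.03452 (the turbulent correlation is not needed).
Darcy-Weisbach: ΔP = f(L/D)(ρV²/2) = 0.03452·(418/0.0993)·(915·8.02²/2) = 0.03452·4209·2.943e+04 = 4.276e+06 Pa.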